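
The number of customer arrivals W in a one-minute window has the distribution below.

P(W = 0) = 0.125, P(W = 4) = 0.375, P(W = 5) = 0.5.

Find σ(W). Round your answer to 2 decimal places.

E[W] = (0)(0.125) + (4)(0.375) + (5)(0.5) = 4
E[W²] = (0)²(0.125) + (4)²(0.375) + (5)²(0.5) = 18.5
Var(W) = E[W²] − (E[W])² = 18.5 − (4)² = 2.5
σ(W) = √2.5 ≈ 1.58

1.58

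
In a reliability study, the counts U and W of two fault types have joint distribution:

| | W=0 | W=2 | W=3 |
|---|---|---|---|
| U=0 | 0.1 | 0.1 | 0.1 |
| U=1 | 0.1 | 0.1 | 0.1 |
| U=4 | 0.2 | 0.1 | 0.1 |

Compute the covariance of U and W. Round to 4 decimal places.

-0.3500

E[U] = 1.9,  E[W] = 1.5
E[UW] = 2.5
cov(U,W) = E[UW] − E[U]E[W] = 2.5 − (1.9)(1.5) = -0.35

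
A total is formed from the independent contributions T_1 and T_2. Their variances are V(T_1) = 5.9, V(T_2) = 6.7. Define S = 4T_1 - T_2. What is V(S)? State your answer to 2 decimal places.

101.10

By independence, V(S) = (4)²V(T_1) + (-1)²V(T_2)
= (4)²·5.9 + (-1)²·6.7 = 101.1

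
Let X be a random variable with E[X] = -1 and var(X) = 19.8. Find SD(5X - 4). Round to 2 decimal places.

var(5X - 4) = (5)²·19.8 = 495
SD(5X - 4) = √495 ≈ 22.25

22.25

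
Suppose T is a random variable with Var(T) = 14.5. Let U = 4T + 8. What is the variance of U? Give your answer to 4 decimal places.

232.0000

Var(4T + 8) = (4)²·Var(T) = 16·14.5 = 232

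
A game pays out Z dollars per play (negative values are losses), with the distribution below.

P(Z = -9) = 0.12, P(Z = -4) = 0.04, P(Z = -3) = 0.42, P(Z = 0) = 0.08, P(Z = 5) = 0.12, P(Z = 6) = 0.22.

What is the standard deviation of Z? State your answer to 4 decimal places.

4.9723

E[Z] = (-9)(0.12) + (-4)(0.04) + (-3)(0.42) + (0)(0.08) + (5)(0.12) + (6)(0.22) = -0.58
E[Z²] = (-9)²(0.12) + (-4)²(0.04) + (-3)²(0.42) + (0)²(0.08) + (5)²(0.12) + (6)²(0.22) = 25.06
V(Z) = E[Z²] − (E[Z])² = 25.06 − (-0.58)² = 24.7236
σ(Z) = √24.7236 ≈ 4.9723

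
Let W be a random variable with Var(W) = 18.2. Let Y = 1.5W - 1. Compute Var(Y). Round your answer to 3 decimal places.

Var(1.5W - 1) = (1.5)²·Var(W) = 2.25·18.2 = 40.95

40.950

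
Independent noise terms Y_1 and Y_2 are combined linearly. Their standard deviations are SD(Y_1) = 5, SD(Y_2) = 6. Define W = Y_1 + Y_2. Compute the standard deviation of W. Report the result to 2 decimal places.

7.81

Var(Y_1) = 25, Var(Y_2) = 36
By independence, Var(W) = (1)²Var(Y_1) + (1)²Var(Y_2)
= (1)²·25 + (1)²·36 = 61
SD(W) = √61 ≈ 7.81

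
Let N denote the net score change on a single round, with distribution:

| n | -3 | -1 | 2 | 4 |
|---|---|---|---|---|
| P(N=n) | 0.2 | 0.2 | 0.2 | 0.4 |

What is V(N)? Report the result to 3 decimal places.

E[N] = (-3)(0.2) + (-1)(0.2) + (2)(0.2) + (4)(0.4) = 1.2
E[N²] = (-3)²(0.2) + (-1)²(0.2) + (2)²(0.2) + (4)²(0.4) = 9.2
V(N) = E[N²] − (E[N])² = 9.2 − (1.2)² = 7.76

7.760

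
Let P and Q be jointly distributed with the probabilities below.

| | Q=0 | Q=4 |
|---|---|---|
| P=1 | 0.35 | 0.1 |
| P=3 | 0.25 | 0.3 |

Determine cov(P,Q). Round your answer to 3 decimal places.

0.640

E[P] = 2.1,  E[Q] = 1.6
E[PQ] = 4
cov(P,Q) = E[PQ] − E[P]E[Q] = 4 − (2.1)(1.6) = 0.64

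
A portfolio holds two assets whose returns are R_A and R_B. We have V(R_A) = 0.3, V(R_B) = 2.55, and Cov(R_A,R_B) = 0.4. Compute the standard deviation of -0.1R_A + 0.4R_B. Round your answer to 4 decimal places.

V(-0.1R_A + 0.4R_B) = (-0.1)²·V(R_A) + (0.4)²·V(R_B) + 2·(-0.1)·(0.4)·Cov(R_A,R_B)
= 0.01·0.3 + 0.16·2.55 + -0.08·0.4 = 0.379
SD(-0.1R_A + 0.4R_B) = √0.379 ≈ 0.6156

0.6156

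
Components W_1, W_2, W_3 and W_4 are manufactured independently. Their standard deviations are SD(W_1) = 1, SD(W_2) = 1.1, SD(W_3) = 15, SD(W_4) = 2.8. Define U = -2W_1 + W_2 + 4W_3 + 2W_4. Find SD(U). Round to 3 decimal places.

60.304

V(W_1) = 1, V(W_2) = 1.21, V(W_3) = 225, V(W_4) = 7.84
By independence, V(U) = (-2)²V(W_1) + (1)²V(W_2) + (4)²V(W_3) + (2)²V(W_4)
= (-2)²·1 + (1)²·1.21 + (4)²·225 + (2)²·7.84 = 3636.57
SD(U) = √3636.57 ≈ 60.304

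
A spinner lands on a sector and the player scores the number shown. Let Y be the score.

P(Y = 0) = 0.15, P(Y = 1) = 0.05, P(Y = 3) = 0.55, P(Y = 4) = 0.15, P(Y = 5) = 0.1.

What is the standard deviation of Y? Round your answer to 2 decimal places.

1.44

E[Y] = (0)(0.15) + (1)(0.05) + (3)(0.55) + (4)(0.15) + (5)(0.1) = 2.8
E[Y²] = (0)²(0.15) + (1)²(0.05) + (3)²(0.55) + (4)²(0.15) + (5)²(0.1) = 9.9
var(Y) = E[Y²] − (E[Y])² = 9.9 − (2.8)² = 2.06
SD(Y) = √2.06 ≈ 1.44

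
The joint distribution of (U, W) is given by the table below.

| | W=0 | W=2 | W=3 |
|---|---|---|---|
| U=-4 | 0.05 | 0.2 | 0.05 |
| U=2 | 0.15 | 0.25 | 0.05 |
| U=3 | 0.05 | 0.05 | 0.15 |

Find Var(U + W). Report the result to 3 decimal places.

9.760

E[U] = 0.45,  E[W] = 1.75,  E[UW] = 0.75
Var(U) = 8.85 − (0.45)² = 8.6475;  Var(W) = 4.25 − (1.75)² = 1.1875
cov(U,W) = 0.75 − (0.45)(1.75) = -0.0375
Var(U + W) = (1)²·8.6475 + (1)²·1.1875 + 2·(1)·(1)·-0.0375 = 9.76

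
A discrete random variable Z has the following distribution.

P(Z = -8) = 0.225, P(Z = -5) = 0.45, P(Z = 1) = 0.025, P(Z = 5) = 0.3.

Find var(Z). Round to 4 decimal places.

26.7994

E[Z] = (-8)(0.225) + (-5)(0.45) + (1)(0.025) + (5)(0.3) = -2.525
E[Z²] = (-8)²(0.225) + (-5)²(0.45) + (1)²(0.025) + (5)²(0.3) = 33.175
var(Z) = E[Z²] − (E[Z])² = 33.175 − (-2.525)² = 26.799375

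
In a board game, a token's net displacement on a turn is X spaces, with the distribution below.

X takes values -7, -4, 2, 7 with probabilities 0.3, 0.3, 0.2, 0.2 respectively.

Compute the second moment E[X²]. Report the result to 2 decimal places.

E[X²] = (-7)²(0.3) + (-4)²(0.3) + (2)²(0.2) + (7)²(0.2) = 30.1

30.10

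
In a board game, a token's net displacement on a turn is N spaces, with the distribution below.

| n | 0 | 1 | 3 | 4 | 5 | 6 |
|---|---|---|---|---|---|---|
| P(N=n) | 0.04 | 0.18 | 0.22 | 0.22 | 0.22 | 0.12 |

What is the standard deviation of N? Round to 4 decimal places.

E[N] = (0)(0.04) + (1)(0.18) + (3)(0.22) + (4)(0.22) + (5)(0.22) + (6)(0.12) = 3.54
E[N²] = (0)²(0.04) + (1)²(0.18) + (3)²(0.22) + (4)²(0.22) + (5)²(0.22) + (6)²(0.12) = 15.5
var(N) = E[N²] − (E[N])² = 15.5 − (3.54)² = 2.9684
sd(N) = √2.9684 ≈ 1.7229

1.7229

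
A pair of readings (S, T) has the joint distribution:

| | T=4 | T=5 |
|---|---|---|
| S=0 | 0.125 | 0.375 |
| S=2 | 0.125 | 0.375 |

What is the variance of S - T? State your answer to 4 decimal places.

E[S] = 1,  E[T] = 4.75,  E[ST] = 4.75
V(S) = 2 − (1)² = 1;  V(T) = 22.75 − (4.75)² = 0.1875
Cov(S,T) = 4.75 − (1)(4.75) = 0
V(S - T) = (1)²·1 + (-1)²·0.1875 + 2·(1)·(-1)·0 = 1.1875

1.1875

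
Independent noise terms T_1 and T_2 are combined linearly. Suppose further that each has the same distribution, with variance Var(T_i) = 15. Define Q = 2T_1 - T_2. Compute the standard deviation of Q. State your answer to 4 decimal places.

8.6603

By independence, Var(Q) = (2)²Var(T_1) + (-1)²Var(T_2)
= (2)²·15 + (-1)²·15 = 75
sd(Q) = √75 ≈ 8.6603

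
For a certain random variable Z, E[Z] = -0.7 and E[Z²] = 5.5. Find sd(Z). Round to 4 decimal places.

2.2383

V(Z) = 5.5 − (-0.7)² = 5.01
sd(Z) = √5.01 ≈ 2.2383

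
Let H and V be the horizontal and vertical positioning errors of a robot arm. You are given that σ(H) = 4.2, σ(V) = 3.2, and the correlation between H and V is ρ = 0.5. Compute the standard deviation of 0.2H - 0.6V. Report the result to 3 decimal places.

Var(H) = (4.2)² = 17.64;  Var(V) = (3.2)² = 10.24
cov(H,V) = ρ·σ(H)·σ(V) = 0.5·4.2·3.2 = 6.72
Var(0.2H - 0.6V) = (0.2)²·Var(H) + (-0.6)²·Var(V) + 2·(0.2)·(-0.6)·cov(H,V)
= 0.04·17.64 + 0.36·10.24 + -0.24·6.72 = 2.7792
σ(0.2H - 0.6V) = √2.7792 ≈ 1.667

1.667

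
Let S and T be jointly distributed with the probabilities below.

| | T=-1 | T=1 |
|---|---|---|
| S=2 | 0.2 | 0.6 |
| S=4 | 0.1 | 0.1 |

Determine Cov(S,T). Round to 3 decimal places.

-0.160

E[S] = 2.4,  E[T] = 0.4
E[ST] = 0.8
Cov(S,T) = E[ST] − E[S]E[T] = 0.8 − (2.4)(0.4) = -0.16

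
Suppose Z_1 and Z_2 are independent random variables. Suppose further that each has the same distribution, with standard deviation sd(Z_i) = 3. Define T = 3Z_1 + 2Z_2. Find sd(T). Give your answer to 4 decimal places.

Var(Z_i) = (3)² = 9
By independence, Var(T) = (3)²Var(Z_1) + (2)²Var(Z_2)
= (3)²·9 + (2)²·9 = 117
sd(T) = √117 ≈ 10.8167

10.8167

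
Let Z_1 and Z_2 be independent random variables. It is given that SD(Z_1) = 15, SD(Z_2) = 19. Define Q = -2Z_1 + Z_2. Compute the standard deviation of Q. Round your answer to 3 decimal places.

35.511

V(Z_1) = 225, V(Z_2) = 361
By independence, V(Q) = (-2)²V(Z_1) + (1)²V(Z_2)
= (-2)²·225 + (1)²·361 = 1261
SD(Q) = √1261 ≈ 35.511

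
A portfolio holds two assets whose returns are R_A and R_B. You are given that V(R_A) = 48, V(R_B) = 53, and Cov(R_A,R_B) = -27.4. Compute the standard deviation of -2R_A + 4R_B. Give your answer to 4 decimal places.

38.4500

V(-2R_A + 4R_B) = (-2)²·V(R_A) + (4)²·V(R_B) + 2·(-2)·(4)·Cov(R_A,R_B)
= 4·48 + 16·53 + -16·-27.4 = 1478.4
σ(-2R_A + 4R_B) = √1478.4 ≈ 38.4500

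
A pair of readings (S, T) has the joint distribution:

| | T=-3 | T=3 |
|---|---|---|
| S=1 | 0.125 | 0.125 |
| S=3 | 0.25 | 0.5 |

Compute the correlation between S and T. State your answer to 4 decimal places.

E[S] = 2.5,  E[T] = 0.75
E[ST] = 2.25
Cov(S,T) = E[ST] − E[S]E[T] = 2.25 − (2.5)(0.75) = 0.375
var(S) = 0.75,  var(T) = 8.4375
ρ = 0.375 / √(0.75·8.4375) ≈ 0.1491

0.1491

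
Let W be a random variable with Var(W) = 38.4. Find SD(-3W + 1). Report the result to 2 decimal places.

Var(-3W + 1) = (-3)²·38.4 = 345.6
SD(-3W + 1) = √345.6 ≈ 18.59

18.59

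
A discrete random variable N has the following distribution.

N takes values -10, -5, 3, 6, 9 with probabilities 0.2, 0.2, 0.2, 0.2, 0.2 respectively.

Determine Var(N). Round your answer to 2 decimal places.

49.84

E[N] = (-10)(0.2) + (-5)(0.2) + (3)(0.2) + (6)(0.2) + (9)(0.2) = 0.6
E[N²] = (-10)²(0.2) + (-5)²(0.2) + (3)²(0.2) + (6)²(0.2) + (9)²(0.2) = 50.2
Var(N) = E[N²] − (E[N])² = 50.2 − (0.6)² = 49.84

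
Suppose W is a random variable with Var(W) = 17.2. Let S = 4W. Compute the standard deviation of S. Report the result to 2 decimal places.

Var(4W) = (4)²·17.2 = 275.2
σ(S) = √275.2 ≈ 16.59

16.59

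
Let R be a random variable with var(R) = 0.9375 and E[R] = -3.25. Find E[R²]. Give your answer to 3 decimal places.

11.500

E[R²] = var(R) + (E[R])² = 0.9375 + (-3.25)² = 11.5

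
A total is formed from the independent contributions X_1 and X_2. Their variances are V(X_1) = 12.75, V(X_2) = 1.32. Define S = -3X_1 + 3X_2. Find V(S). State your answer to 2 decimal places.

By independence, V(S) = (-3)²V(X_1) + (3)²V(X_2)
= (-3)²·12.75 + (3)²·1.32 = 126.63

126.63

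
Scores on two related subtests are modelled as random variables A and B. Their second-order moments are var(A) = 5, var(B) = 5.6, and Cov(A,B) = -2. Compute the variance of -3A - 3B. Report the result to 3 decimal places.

59.400

var(-3A - 3B) = (-3)²·var(A) + (-3)²·var(B) + 2·(-3)·(-3)·Cov(A,B)
= 9·5 + 9·5.6 + 18·-2 = 59.4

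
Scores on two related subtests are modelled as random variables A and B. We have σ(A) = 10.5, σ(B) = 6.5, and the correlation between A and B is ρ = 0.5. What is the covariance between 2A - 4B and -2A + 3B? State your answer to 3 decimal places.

-470.250

V(A) = (10.5)² = 110.25;  V(B) = (6.5)² = 42.25
Cov(A,B) = ρ·σ(A)·σ(B) = 0.5·10.5·6.5 = 34.125
Cov(2A - 4B, -2A + 3B) = (2)(-2)V(A) + (-4)(3)V(B) + [(2)(3) + (-4)(-2)]Cov(A,B)
= -4·110.25 + -12·42.25 + 14·34.125 = -470.25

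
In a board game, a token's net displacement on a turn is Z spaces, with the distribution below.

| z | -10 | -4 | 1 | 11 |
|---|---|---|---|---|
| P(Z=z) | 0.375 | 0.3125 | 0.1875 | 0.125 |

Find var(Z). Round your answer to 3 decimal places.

45.996

E[Z] = (-10)(0.375) + (-4)(0.3125) + (1)(0.1875) + (11)(0.125) = -3.4375
E[Z²] = (-10)²(0.375) + (-4)²(0.3125) + (1)²(0.1875) + (11)²(0.125) = 57.8125
var(Z) = E[Z²] − (E[Z])² = 57.8125 − (-3.4375)² = 45.99609375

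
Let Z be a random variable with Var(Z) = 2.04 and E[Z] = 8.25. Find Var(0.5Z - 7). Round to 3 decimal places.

Var(0.5Z - 7) = (0.5)²·Var(Z) = 0.25·2.04 = 0.51

0.510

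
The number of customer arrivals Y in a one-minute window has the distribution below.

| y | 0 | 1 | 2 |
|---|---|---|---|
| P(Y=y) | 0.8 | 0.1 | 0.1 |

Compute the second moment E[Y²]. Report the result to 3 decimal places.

0.500

E[Y²] = (0)²(0.8) + (1)²(0.1) + (2)²(0.1) = 0.5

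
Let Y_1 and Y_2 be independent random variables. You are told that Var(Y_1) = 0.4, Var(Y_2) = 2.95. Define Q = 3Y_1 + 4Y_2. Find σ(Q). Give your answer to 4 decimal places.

7.1274

By independence, Var(Q) = (3)²Var(Y_1) + (4)²Var(Y_2)
= (3)²·0.4 + (4)²·2.95 = 50.8
σ(Q) = √50.8 ≈ 7.1274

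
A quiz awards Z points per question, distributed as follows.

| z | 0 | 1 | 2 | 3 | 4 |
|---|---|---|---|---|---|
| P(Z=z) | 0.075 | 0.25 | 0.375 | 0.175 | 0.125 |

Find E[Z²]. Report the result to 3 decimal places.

E[Z²] = (0)²(0.075) + (1)²(0.25) + (2)²(0.375) + (3)²(0.175) + (4)²(0.125) = 5.325

5.325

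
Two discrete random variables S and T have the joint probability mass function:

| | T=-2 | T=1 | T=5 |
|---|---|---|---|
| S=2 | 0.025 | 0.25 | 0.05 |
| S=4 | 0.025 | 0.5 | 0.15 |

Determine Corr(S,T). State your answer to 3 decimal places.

E[S] = 3.35,  E[T] = 1.65
E[ST] = 5.7
cov(S,T) = E[ST] − E[S]E[T] = 5.7 − (3.35)(1.65) = 0.1725
Var(S) = 0.8775,  Var(T) = 3.2275
ρ = 0.1725 / √(0.8775·3.2275) ≈ 0.103

0.103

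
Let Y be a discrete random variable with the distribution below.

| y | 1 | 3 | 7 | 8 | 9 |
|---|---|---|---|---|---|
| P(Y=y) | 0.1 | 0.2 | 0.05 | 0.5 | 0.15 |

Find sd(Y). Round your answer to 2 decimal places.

E[Y] = (1)(0.1) + (3)(0.2) + (7)(0.05) + (8)(0.5) + (9)(0.15) = 6.4
E[Y²] = (1)²(0.1) + (3)²(0.2) + (7)²(0.05) + (8)²(0.5) + (9)²(0.15) = 48.5
var(Y) = E[Y²] − (E[Y])² = 48.5 − (6.4)² = 7.54
sd(Y) = √7.54 ≈ 2.75

2.75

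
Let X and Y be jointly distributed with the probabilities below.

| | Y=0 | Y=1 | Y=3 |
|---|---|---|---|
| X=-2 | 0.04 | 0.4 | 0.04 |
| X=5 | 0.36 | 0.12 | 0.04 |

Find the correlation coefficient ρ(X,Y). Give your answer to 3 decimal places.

E[X] = 1.64,  E[Y] = 0.76
E[XY] = 0.16
cov(X,Y) = E[XY] − E[X]E[Y] = 0.16 − (1.64)(0.76) = -1.0864
Var(X) = 12.2304,  Var(Y) = 0.6624
ρ = -1.0864 / √(12.2304·0.6624) ≈ -0.382

-0.382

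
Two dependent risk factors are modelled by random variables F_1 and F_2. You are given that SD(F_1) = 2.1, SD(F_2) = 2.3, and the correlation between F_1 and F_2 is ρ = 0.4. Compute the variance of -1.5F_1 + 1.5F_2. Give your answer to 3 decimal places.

13.131

V(F_1) = (2.1)² = 4.41;  V(F_2) = (2.3)² = 5.29
Cov(F_1,F_2) = ρ·SD(F_1)·SD(F_2) = 0.4·2.1·2.3 = 1.932
V(-1.5F_1 + 1.5F_2) = (-1.5)²·V(F_1) + (1.5)²·V(F_2) + 2·(-1.5)·(1.5)·Cov(F_1,F_2)
= 2.25·4.41 + 2.25·5.29 + -4.5·1.932 = 13.131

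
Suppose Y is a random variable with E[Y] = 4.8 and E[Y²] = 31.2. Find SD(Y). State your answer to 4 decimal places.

2.8566

V(Y) = 31.2 − (4.8)² = 8.16
SD(Y) = √8.16 ≈ 2.8566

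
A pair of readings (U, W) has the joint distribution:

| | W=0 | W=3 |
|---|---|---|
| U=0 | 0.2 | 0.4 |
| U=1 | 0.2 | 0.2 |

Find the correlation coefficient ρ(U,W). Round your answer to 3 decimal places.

E[U] = 0.4,  E[W] = 1.8
E[UW] = 0.6
Cov(U,W) = E[UW] − E[U]E[W] = 0.6 − (0.4)(1.8) = -0.12
V(U) = 0.24,  V(W) = 2.16
ρ = -0.12 / √(0.24·2.16) ≈ -0.167

-0.167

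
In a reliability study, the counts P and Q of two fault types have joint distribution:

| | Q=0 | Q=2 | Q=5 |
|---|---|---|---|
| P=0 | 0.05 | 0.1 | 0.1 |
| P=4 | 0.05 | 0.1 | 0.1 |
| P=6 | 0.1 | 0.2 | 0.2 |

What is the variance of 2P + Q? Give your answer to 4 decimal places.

27.7600

E[P] = 4,  E[Q] = 2.8,  E[PQ] = 11.2
Var(P) = 22 − (4)² = 6;  Var(Q) = 11.6 − (2.8)² = 3.76
cov(P,Q) = 11.2 − (4)(2.8) = 0
Var(2P + Q) = (2)²·6 + (1)²·3.76 + 2·(2)·(1)·0 = 27.76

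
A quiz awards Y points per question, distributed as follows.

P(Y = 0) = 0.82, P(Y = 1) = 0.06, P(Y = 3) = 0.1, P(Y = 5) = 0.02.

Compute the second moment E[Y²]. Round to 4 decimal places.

E[Y²] = (0)²(0.82) + (1)²(0.06) + (3)²(0.1) + (5)²(0.02) = 1.46

1.4600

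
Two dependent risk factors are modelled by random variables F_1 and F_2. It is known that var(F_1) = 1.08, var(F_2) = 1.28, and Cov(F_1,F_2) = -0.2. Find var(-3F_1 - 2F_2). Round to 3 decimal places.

12.440

var(-3F_1 - 2F_2) = (-3)²·var(F_1) + (-2)²·var(F_2) + 2·(-3)·(-2)·Cov(F_1,F_2)
= 9·1.08 + 4·1.28 + 12·-0.2 = 12.44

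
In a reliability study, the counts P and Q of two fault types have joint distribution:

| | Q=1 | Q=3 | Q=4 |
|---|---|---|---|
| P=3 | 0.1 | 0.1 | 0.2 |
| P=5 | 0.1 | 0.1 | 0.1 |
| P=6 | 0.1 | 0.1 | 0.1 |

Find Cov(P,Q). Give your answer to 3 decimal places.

-0.200

E[P] = 4.5,  E[Q] = 2.8
E[PQ] = 12.4
Cov(P,Q) = E[PQ] − E[P]E[Q] = 12.4 − (4.5)(2.8) = -0.2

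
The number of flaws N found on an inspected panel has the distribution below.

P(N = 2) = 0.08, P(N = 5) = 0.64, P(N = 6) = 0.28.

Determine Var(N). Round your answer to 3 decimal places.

0.998

E[N] = (2)(0.08) + (5)(0.64) + (6)(0.28) = 5.04
E[N²] = (2)²(0.08) + (5)²(0.64) + (6)²(0.28) = 26.4
Var(N) = E[N²] − (E[N])² = 26.4 − (5.04)² = 0.9984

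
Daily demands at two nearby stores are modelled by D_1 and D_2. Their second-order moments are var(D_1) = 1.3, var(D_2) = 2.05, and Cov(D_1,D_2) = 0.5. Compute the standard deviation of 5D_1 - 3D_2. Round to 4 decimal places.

var(5D_1 - 3D_2) = (5)²·var(D_1) + (-3)²·var(D_2) + 2·(5)·(-3)·Cov(D_1,D_2)
= 25·1.3 + 9·2.05 + -30·0.5 = 35.95
sd(5D_1 - 3D_2) = √35.95 ≈ 5.9958

5.9958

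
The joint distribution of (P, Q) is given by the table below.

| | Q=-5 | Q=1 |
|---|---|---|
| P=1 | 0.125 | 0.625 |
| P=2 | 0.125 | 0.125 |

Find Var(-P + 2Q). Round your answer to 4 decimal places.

28.6875

E[P] = 1.25,  E[Q] = -0.5,  E[PQ] = -1
Var(P) = 1.75 − (1.25)² = 0.1875;  Var(Q) = 7 − (-0.5)² = 6.75
cov(P,Q) = -1 − (1.25)(-0.5) = -0.375
Var(-P + 2Q) = (-1)²·0.1875 + (2)²·6.75 + 2·(-1)·(2)·-0.375 = 28.6875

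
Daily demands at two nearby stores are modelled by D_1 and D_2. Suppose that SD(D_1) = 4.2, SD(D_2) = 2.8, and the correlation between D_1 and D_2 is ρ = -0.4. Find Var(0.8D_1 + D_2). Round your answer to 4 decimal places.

11.6032

Var(D_1) = (4.2)² = 17.64;  Var(D_2) = (2.8)² = 7.84
cov(D_1,D_2) = ρ·SD(D_1)·SD(D_2) = -0.4·4.2·2.8 = -4.704
Var(0.8D_1 + D_2) = (0.8)²·Var(D_1) + (1)²·Var(D_2) + 2·(0.8)·(1)·cov(D_1,D_2)
= 0.64·17.64 + 1·7.84 + 1.6·-4.704 = 11.6032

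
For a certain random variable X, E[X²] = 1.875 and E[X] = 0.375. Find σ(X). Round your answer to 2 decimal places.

1.32

V(X) = 1.875 − (0.375)² = 1.734375
σ(X) = √1.734375 ≈ 1.32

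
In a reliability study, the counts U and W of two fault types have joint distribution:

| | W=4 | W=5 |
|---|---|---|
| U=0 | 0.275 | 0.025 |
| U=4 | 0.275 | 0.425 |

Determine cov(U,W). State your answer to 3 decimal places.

0.440

E[U] = 2.8,  E[W] = 4.45
E[UW] = 12.9
cov(U,W) = E[UW] − E[U]E[W] = 12.9 − (2.8)(4.45) = 0.44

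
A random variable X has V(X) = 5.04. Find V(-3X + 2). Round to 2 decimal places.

V(-3X + 2) = (-3)²·V(X) = 9·5.04 = 45.36

45.36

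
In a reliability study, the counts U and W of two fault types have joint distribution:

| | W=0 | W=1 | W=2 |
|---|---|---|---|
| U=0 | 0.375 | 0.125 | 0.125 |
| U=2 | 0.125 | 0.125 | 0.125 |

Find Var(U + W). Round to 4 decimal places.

2.0000

E[U] = 0.75,  E[W] = 0.75,  E[UW] = 0.75
Var(U) = 1.5 − (0.75)² = 0.9375;  Var(W) = 1.25 − (0.75)² = 0.6875
Cov(U,W) = 0.75 − (0.75)(0.75) = 0.1875
Var(U + W) = (1)²·0.9375 + (1)²·0.6875 + 2·(1)·(1)·0.1875 = 2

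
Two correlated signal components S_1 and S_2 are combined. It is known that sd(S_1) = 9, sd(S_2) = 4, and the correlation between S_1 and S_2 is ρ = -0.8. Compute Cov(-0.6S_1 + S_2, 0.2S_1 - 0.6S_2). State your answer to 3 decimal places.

-35.448

Var(S_1) = (9)² = 81;  Var(S_2) = (4)² = 16
Cov(S_1,S_2) = ρ·sd(S_1)·sd(S_2) = -0.8·9·4 = -28.8
Cov(-0.6S_1 + S_2, 0.2S_1 - 0.6S_2) = (-0.6)(0.2)Var(S_1) + (1)(-0.6)Var(S_2) + [(-0.6)(-0.6) + (1)(0.2)]Cov(S_1,S_2)
= -0.12·81 + -0.6·16 + 0.56·-28.8 = -35.448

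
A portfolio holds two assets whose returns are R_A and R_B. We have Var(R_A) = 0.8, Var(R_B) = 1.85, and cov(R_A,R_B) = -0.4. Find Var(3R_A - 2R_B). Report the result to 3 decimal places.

19.400

Var(3R_A - 2R_B) = (3)²·Var(R_A) + (-2)²·Var(R_B) + 2·(3)·(-2)·cov(R_A,R_B)
= 9·0.8 + 4·1.85 + -12·-0.4 = 19.4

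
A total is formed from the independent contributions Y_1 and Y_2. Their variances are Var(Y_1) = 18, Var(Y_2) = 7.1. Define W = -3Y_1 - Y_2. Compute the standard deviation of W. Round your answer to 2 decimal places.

By independence, Var(W) = (-3)²Var(Y_1) + (-1)²Var(Y_2)
= (-3)²·18 + (-1)²·7.1 = 169.1
sd(W) = √169.1 ≈ 13.00

13.00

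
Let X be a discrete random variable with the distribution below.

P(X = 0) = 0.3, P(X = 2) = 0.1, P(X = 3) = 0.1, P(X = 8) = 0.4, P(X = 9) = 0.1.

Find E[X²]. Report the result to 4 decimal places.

35.0000

E[X²] = (0)²(0.3) + (2)²(0.1) + (3)²(0.1) + (8)²(0.4) + (9)²(0.1) = 35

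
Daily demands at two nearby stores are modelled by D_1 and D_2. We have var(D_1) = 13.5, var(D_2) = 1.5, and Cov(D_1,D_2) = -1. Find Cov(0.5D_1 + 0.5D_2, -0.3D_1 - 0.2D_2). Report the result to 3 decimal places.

-1.925

Cov(0.5D_1 + 0.5D_2, -0.3D_1 - 0.2D_2) = (0.5)(-0.3)var(D_1) + (0.5)(-0.2)var(D_2) + [(0.5)(-0.2) + (0.5)(-0.3)]Cov(D_1,D_2)
= -0.15·13.5 + -0.1·1.5 + -0.25·-1 = -1.925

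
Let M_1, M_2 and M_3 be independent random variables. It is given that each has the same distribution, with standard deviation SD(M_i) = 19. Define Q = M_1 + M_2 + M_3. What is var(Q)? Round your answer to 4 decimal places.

var(M_i) = (19)² = 361
By independence, var(Q) = (1)²var(M_1) + (1)²var(M_2) + (1)²var(M_3)
= (1)²·361 + (1)²·361 + (1)²·361 = 1083

1083.0000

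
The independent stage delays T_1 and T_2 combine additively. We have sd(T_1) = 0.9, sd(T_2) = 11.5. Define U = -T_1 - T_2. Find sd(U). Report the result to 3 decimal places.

11.535

var(T_1) = 0.81, var(T_2) = 132.25
By independence, var(U) = (-1)²var(T_1) + (-1)²var(T_2)
= (-1)²·0.81 + (-1)²·132.25 = 133.06
sd(U) = √133.06 ≈ 11.535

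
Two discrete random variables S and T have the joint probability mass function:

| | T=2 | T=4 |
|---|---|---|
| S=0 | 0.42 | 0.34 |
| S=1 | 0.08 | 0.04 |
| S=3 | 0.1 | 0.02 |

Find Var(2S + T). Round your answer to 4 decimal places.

4.1024

E[S] = 0.48,  E[T] = 2.8,  E[ST] = 1.16
Var(S) = 1.2 − (0.48)² = 0.9696;  Var(T) = 8.8 − (2.8)² = 0.96
Cov(S,T) = 1.16 − (0.48)(2.8) = -0.184
Var(2S + T) = (2)²·0.9696 + (1)²·0.96 + 2·(2)·(1)·-0.184 = 4.1024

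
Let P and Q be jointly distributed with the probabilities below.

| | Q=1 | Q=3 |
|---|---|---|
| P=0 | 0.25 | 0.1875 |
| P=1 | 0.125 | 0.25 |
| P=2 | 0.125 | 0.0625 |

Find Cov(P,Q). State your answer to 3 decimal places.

E[P] = 0.75,  E[Q] = 2
E[PQ] = 1.5
Cov(P,Q) = E[PQ] − E[P]E[Q] = 1.5 − (0.75)(2) = 0

0.000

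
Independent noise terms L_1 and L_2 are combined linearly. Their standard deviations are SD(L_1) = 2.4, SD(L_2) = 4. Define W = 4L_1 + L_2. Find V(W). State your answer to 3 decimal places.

108.160

V(L_1) = 5.76, V(L_2) = 16
By independence, V(W) = (4)²V(L_1) + (1)²V(L_2)
= (4)²·5.76 + (1)²·16 = 108.16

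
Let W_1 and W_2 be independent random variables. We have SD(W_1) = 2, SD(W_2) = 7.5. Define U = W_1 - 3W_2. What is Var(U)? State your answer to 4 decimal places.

Var(W_1) = 4, Var(W_2) = 56.25
By independence, Var(U) = (1)²Var(W_1) + (-3)²Var(W_2)
= (1)²·4 + (-3)²·56.25 = 510.25

510.2500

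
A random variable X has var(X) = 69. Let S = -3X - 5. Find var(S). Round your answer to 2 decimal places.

621.00

var(-3X - 5) = (-3)²·var(X) = 9·69 = 621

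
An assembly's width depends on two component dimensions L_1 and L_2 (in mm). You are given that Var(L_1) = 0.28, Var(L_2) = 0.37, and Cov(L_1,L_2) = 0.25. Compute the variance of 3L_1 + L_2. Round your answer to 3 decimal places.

Var(3L_1 + L_2) = (3)²·Var(L_1) + (1)²·Var(L_2) + 2·(3)·(1)·Cov(L_1,L_2)
= 9·0.28 + 1·0.37 + 6·0.25 = 4.39

4.390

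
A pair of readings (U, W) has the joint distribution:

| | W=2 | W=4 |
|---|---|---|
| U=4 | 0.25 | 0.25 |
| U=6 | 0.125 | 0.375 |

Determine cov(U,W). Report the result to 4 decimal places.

0.2500

E[U] = 5,  E[W] = 3.25
E[UW] = 16.5
cov(U,W) = E[UW] − E[U]E[W] = 16.5 − (5)(3.25) = 0.25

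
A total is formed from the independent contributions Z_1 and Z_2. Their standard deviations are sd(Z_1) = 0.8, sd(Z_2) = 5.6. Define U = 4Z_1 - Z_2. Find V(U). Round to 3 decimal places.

V(Z_1) = 0.64, V(Z_2) = 31.36
By independence, V(U) = (4)²V(Z_1) + (-1)²V(Z_2)
= (4)²·0.64 + (-1)²·31.36 = 41.6

41.600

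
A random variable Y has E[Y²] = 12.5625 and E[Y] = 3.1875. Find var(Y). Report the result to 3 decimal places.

2.402

var(Y) = 12.5625 − (3.1875)² = 2.40234375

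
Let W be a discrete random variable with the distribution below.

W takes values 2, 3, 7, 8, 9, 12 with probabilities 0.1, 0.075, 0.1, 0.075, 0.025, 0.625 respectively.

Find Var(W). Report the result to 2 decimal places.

E[W] = (2)(0.1) + (3)(0.075) + (7)(0.1) + (8)(0.075) + (9)(0.025) + (12)(0.625) = 9.45
E[W²] = (2)²(0.1) + (3)²(0.075) + (7)²(0.1) + (8)²(0.075) + (9)²(0.025) + (12)²(0.625) = 102.8
Var(W) = E[W²] − (E[W])² = 102.8 − (9.45)² = 13.4975

13.50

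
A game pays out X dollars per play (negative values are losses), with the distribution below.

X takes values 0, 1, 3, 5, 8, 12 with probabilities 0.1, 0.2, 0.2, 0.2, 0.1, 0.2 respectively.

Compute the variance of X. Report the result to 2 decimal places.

E[X] = (0)(0.1) + (1)(0.2) + (3)(0.2) + (5)(0.2) + (8)(0.1) + (12)(0.2) = 5
E[X²] = (0)²(0.1) + (1)²(0.2) + (3)²(0.2) + (5)²(0.2) + (8)²(0.1) + (12)²(0.2) = 42.2
Var(X) = E[X²] − (E[X])² = 42.2 − (5)² = 17.2

17.20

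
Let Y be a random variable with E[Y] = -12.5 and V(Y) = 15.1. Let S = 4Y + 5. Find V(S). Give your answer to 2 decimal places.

241.60

V(4Y + 5) = (4)²·V(Y) = 16·15.1 = 241.6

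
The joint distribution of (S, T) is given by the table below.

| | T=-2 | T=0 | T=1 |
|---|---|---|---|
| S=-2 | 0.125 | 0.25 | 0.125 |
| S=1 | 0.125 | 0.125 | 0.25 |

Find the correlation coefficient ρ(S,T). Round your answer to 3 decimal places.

0.107

E[S] = -0.5,  E[T] = -0.125
E[ST] = 0.25
Cov(S,T) = E[ST] − E[S]E[T] = 0.25 − (-0.5)(-0.125) = 0.1875
Var(S) = 2.25,  Var(T) = 1.359375
ρ = 0.1875 / √(2.25·1.359375) ≈ 0.107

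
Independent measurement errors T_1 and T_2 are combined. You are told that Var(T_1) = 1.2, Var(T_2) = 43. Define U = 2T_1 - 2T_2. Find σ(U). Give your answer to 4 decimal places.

13.2966

By independence, Var(U) = (2)²Var(T_1) + (-2)²Var(T_2)
= (2)²·1.2 + (-2)²·43 = 176.8
σ(U) = √176.8 ≈ 13.2966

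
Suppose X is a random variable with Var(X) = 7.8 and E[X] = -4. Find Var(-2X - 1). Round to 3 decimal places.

31.200

Var(-2X - 1) = (-2)²·Var(X) = 4·7.8 = 31.2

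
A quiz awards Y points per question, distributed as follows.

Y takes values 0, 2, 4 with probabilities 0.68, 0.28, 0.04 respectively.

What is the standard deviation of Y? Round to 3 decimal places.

1.114

E[Y] = (0)(0.68) + (2)(0.28) + (4)(0.04) = 0.72
E[Y²] = (0)²(0.68) + (2)²(0.28) + (4)²(0.04) = 1.76
Var(Y) = E[Y²] − (E[Y])² = 1.76 − (0.72)² = 1.2416
SD(Y) = √1.2416 ≈ 1.114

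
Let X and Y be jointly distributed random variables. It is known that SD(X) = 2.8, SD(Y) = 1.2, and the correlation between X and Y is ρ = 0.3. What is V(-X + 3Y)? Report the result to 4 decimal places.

V(X) = (2.8)² = 7.84;  V(Y) = (1.2)² = 1.44
Cov(X,Y) = ρ·SD(X)·SD(Y) = 0.3·2.8·1.2 = 1.008
V(-X + 3Y) = (-1)²·V(X) + (3)²·V(Y) + 2·(-1)·(3)·Cov(X,Y)
= 1·7.84 + 9·1.44 + -6·1.008 = 14.752

14.7520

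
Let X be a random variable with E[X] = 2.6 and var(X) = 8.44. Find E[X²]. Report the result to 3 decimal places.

E[X²] = var(X) + (E[X])² = 8.44 + (2.6)² = 15.2

15.200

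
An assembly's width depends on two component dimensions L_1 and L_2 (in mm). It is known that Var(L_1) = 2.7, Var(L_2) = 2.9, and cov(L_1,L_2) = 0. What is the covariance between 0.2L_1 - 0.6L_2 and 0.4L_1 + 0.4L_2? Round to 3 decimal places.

cov(0.2L_1 - 0.6L_2, 0.4L_1 + 0.4L_2) = (0.2)(0.4)Var(L_1) + (-0.6)(0.4)Var(L_2) + [(0.2)(0.4) + (-0.6)(0.4)]cov(L_1,L_2)
= 0.08·2.7 + -0.24·2.9 + -0.16·0 = -0.48

-0.480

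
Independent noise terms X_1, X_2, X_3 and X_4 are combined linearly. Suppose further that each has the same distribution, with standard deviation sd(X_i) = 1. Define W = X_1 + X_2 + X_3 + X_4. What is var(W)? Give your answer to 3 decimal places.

var(X_i) = (1)² = 1
By independence, var(W) = (1)²var(X_1) + (1)²var(X_2) + (1)²var(X_3) + (1)²var(X_4)
= (1)²·1 + (1)²·1 + (1)²·1 + (1)²·1 = 4

4.000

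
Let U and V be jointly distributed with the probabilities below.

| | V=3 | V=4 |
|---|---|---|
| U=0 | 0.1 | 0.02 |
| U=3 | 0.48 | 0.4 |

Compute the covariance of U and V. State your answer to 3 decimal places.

0.091

E[U] = 2.64,  E[V] = 3.42
E[UV] = 9.12
Cov(U,V) = E[UV] − E[U]E[V] = 9.12 − (2.64)(3.42) = 0.0912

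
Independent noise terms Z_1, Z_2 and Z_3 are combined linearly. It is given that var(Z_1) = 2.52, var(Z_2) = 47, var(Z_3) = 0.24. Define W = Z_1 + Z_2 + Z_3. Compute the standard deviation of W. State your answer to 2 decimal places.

7.05

By independence, var(W) = (1)²var(Z_1) + (1)²var(Z_2) + (1)²var(Z_3)
= (1)²·2.52 + (1)²·47 + (1)²·0.24 = 49.76
σ(W) = √49.76 ≈ 7.05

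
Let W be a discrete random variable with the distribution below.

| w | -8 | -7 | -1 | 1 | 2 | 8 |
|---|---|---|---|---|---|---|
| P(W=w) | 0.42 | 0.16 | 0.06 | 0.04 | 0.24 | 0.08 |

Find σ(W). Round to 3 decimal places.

5.429

E[W] = (-8)(0.42) + (-7)(0.16) + (-1)(0.06) + (1)(0.04) + (2)(0.24) + (8)(0.08) = -3.38
E[W²] = (-8)²(0.42) + (-7)²(0.16) + (-1)²(0.06) + (1)²(0.04) + (2)²(0.24) + (8)²(0.08) = 40.9
Var(W) = E[W²] − (E[W])² = 40.9 − (-3.38)² = 29.4756
σ(W) = √29.4756 ≈ 5.429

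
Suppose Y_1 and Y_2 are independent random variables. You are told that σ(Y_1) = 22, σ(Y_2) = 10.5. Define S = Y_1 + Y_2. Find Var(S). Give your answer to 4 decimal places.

Var(Y_1) = 484, Var(Y_2) = 110.25
By independence, Var(S) = (1)²Var(Y_1) + (1)²Var(Y_2)
= (1)²·484 + (1)²·110.25 = 594.25

594.2500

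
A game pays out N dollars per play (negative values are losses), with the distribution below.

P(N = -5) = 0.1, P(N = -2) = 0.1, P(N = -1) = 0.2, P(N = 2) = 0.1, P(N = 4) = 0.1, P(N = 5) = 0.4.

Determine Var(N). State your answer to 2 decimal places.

12.21

E[N] = (-5)(0.1) + (-2)(0.1) + (-1)(0.2) + (2)(0.1) + (4)(0.1) + (5)(0.4) = 1.7
E[N²] = (-5)²(0.1) + (-2)²(0.1) + (-1)²(0.2) + (2)²(0.1) + (4)²(0.1) + (5)²(0.4) = 15.1
Var(N) = E[N²] − (E[N])² = 15.1 − (1.7)² = 12.21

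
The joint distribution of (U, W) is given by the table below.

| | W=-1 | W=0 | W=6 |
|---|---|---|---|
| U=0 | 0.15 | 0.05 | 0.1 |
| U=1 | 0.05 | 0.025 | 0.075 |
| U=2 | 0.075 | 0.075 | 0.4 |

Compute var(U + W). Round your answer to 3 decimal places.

13.844

E[U] = 1.25,  E[W] = 3.175,  E[UW] = 5.05
var(U) = 2.35 − (1.25)² = 0.7875;  var(W) = 20.975 − (3.175)² = 10.894375
cov(U,W) = 5.05 − (1.25)(3.175) = 1.08125
var(U + W) = (1)²·0.7875 + (1)²·10.894375 + 2·(1)·(1)·1.08125 = 13.844375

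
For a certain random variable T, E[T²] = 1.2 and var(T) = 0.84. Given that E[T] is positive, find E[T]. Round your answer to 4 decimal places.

0.6000

(E[T])² = E[T²] − var(T) = 1.2 − 0.84 = 0.36
E[T] = √0.36 = 0.6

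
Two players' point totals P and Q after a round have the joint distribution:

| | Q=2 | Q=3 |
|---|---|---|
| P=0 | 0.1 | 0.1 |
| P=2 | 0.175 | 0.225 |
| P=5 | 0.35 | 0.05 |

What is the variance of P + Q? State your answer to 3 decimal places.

E[P] = 2.8,  E[Q] = 2.375,  E[PQ] = 6.3
Var(P) = 11.6 − (2.8)² = 3.76;  Var(Q) = 5.875 − (2.375)² = 0.234375
cov(P,Q) = 6.3 − (2.8)(2.375) = -0.35
Var(P + Q) = (1)²·3.76 + (1)²·0.234375 + 2·(1)·(1)·-0.35 = 3.294375

3.294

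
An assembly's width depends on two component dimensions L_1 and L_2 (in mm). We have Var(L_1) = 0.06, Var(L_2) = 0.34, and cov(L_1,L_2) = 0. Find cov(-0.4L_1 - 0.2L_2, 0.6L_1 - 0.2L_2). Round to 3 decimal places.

-0.001

cov(-0.4L_1 - 0.2L_2, 0.6L_1 - 0.2L_2) = (-0.4)(0.6)Var(L_1) + (-0.2)(-0.2)Var(L_2) + [(-0.4)(-0.2) + (-0.2)(0.6)]cov(L_1,L_2)
= -0.24·0.06 + 0.04·0.34 + -0.04·0 = -0.0008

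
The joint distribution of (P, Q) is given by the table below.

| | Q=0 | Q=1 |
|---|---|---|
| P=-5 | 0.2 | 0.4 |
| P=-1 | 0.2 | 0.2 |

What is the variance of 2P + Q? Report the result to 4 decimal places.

E[P] = -3.4,  E[Q] = 0.6,  E[PQ] = -2.2
Var(P) = 15.4 − (-3.4)² = 3.84;  Var(Q) = 0.6 − (0.6)² = 0.24
Cov(P,Q) = -2.2 − (-3.4)(0.6) = -0.16
Var(2P + Q) = (2)²·3.84 + (1)²·0.24 + 2·(2)·(1)·-0.16 = 14.96

14.9600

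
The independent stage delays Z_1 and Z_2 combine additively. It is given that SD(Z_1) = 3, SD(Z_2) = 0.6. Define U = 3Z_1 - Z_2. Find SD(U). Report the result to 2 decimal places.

Var(Z_1) = 9, Var(Z_2) = 0.36
By independence, Var(U) = (3)²Var(Z_1) + (-1)²Var(Z_2)
= (3)²·9 + (-1)²·0.36 = 81.36
SD(U) = √81.36 ≈ 9.02

9.02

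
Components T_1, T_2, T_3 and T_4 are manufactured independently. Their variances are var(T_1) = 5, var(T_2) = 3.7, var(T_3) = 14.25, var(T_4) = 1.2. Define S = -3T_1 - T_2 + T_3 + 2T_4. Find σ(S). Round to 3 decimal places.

By independence, var(S) = (-3)²var(T_1) + (-1)²var(T_2) + (1)²var(T_3) + (2)²var(T_4)
= (-3)²·5 + (-1)²·3.7 + (1)²·14.25 + (2)²·1.2 = 67.75
σ(S) = √67.75 ≈ 8.231

8.231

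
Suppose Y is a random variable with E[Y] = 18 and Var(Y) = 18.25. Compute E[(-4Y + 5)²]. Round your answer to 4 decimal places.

4781.0000

E[-4Y + 5] = -4·18 + 5 = -67
Var(-4Y + 5) = (-4)²·18.25 = 292
E[(-4Y + 5)²] = Var((-4Y + 5)) + (E[(-4Y + 5)])² = 292 + (-67)² = 4781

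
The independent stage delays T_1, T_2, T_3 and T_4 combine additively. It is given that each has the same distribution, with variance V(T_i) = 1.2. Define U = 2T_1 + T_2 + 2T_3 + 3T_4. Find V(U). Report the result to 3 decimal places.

By independence, V(U) = (2)²V(T_1) + (1)²V(T_2) + (2)²V(T_3) + (3)²V(T_4)
= (2)²·1.2 + (1)²·1.2 + (2)²·1.2 + (3)²·1.2 = 21.6

21.600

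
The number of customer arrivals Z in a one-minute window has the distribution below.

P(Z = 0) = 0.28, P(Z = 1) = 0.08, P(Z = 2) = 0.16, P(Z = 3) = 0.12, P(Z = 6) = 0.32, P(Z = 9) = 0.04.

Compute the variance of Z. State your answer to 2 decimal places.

7.32

E[Z] = (0)(0.28) + (1)(0.08) + (2)(0.16) + (3)(0.12) + (6)(0.32) + (9)(0.04) = 3.04
E[Z²] = (0)²(0.28) + (1)²(0.08) + (2)²(0.16) + (3)²(0.12) + (6)²(0.32) + (9)²(0.04) = 16.56
V(Z) = E[Z²] − (E[Z])² = 16.56 − (3.04)² = 7.3184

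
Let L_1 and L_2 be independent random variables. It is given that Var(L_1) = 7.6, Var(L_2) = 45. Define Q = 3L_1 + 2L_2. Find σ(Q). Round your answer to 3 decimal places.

15.761

By independence, Var(Q) = (3)²Var(L_1) + (2)²Var(L_2)
= (3)²·7.6 + (2)²·45 = 248.4
σ(Q) = √248.4 ≈ 15.761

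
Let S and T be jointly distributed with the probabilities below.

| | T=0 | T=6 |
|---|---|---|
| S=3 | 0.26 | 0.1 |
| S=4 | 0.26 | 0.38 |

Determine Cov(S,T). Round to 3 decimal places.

E[S] = 3.64,  E[T] = 2.88
E[ST] = 10.92
Cov(S,T) = E[ST] − E[S]E[T] = 10.92 − (3.64)(2.88) = 0.4368

0.437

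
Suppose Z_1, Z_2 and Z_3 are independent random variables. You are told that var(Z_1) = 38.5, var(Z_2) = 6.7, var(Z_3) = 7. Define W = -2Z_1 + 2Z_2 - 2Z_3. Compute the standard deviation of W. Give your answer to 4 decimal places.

By independence, var(W) = (-2)²var(Z_1) + (2)²var(Z_2) + (-2)²var(Z_3)
= (-2)²·38.5 + (2)²·6.7 + (-2)²·7 = 208.8
SD(W) = √208.8 ≈ 14.4499

14.4499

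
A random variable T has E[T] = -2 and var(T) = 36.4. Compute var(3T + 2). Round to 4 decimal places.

var(3T + 2) = (3)²·var(T) = 9·36.4 = 327.6

327.6000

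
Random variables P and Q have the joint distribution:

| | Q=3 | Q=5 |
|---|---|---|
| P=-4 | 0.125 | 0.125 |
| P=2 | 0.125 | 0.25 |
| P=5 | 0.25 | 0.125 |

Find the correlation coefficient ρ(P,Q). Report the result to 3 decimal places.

-0.107

E[P] = 1.625,  E[Q] = 4
E[PQ] = 6.125
cov(P,Q) = E[PQ] − E[P]E[Q] = 6.125 − (1.625)(4) = -0.375
Var(P) = 12.234375,  Var(Q) = 1
ρ = -0.375 / √(12.234375·1) ≈ -0.107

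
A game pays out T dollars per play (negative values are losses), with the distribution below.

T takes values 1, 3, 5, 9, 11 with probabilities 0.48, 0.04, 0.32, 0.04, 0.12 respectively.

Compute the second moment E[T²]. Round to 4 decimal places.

26.6000

E[T²] = (1)²(0.48) + (3)²(0.04) + (5)²(0.32) + (9)²(0.04) + (11)²(0.12) = 26.6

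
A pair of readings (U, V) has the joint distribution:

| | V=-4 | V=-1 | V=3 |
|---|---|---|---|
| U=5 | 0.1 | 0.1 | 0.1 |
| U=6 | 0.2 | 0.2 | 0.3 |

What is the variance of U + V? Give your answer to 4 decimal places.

E[U] = 5.7,  E[V] = -0.3,  E[UV] = -1.6
Var(U) = 32.7 − (5.7)² = 0.21;  Var(V) = 8.7 − (-0.3)² = 8.61
Cov(U,V) = -1.6 − (5.7)(-0.3) = 0.11
Var(U + V) = (1)²·0.21 + (1)²·8.61 + 2·(1)·(1)·0.11 = 9.04

9.0400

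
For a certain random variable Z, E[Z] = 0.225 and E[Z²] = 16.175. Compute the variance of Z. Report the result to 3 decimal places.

Var(Z) = 16.175 − (0.225)² = 16.124375

16.124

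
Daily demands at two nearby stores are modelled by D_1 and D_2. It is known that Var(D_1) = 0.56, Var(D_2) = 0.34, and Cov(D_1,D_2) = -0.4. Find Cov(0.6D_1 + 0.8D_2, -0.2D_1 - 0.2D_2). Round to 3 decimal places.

Cov(0.6D_1 + 0.8D_2, -0.2D_1 - 0.2D_2) = (0.6)(-0.2)Var(D_1) + (0.8)(-0.2)Var(D_2) + [(0.6)(-0.2) + (0.8)(-0.2)]Cov(D_1,D_2)
= -0.12·0.56 + -0.16·0.34 + -0.28·-0.4 = -0.0096

-0.010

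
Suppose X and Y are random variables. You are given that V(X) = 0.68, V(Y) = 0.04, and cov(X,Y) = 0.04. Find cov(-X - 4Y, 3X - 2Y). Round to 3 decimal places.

-2.120

cov(-X - 4Y, 3X - 2Y) = (-1)(3)V(X) + (-4)(-2)V(Y) + [(-1)(-2) + (-4)(3)]cov(X,Y)
= -3·0.68 + 8·0.04 + -10·0.04 = -2.12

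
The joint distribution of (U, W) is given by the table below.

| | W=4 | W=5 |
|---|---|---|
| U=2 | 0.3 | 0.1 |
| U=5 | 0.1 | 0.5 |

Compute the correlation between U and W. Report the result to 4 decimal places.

0.5833

E[U] = 3.8,  E[W] = 4.6
E[UW] = 17.9
Cov(U,W) = E[UW] − E[U]E[W] = 17.9 − (3.8)(4.6) = 0.42
var(U) = 2.16,  var(W) = 0.24
ρ = 0.42 / √(2.16·0.24) ≈ 0.5833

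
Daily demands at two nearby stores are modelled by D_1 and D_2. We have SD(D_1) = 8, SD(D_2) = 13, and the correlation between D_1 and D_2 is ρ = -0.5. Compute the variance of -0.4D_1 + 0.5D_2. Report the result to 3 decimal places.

var(D_1) = (8)² = 64;  var(D_2) = (13)² = 169
Cov(D_1,D_2) = ρ·SD(D_1)·SD(D_2) = -0.5·8·13 = -52
var(-0.4D_1 + 0.5D_2) = (-0.4)²·var(D_1) + (0.5)²·var(D_2) + 2·(-0.4)·(0.5)·Cov(D_1,D_2)
= 0.16·64 + 0.25·169 + -0.4·-52 = 73.29

73.290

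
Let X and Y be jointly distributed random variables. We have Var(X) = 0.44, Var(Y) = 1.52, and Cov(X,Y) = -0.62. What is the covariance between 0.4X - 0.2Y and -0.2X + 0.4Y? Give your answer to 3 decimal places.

Cov(0.4X - 0.2Y, -0.2X + 0.4Y) = (0.4)(-0.2)Var(X) + (-0.2)(0.4)Var(Y) + [(0.4)(0.4) + (-0.2)(-0.2)]Cov(X,Y)
= -0.08·0.44 + -0.08·1.52 + 0.2·-0.62 = -0.2808

-0.281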